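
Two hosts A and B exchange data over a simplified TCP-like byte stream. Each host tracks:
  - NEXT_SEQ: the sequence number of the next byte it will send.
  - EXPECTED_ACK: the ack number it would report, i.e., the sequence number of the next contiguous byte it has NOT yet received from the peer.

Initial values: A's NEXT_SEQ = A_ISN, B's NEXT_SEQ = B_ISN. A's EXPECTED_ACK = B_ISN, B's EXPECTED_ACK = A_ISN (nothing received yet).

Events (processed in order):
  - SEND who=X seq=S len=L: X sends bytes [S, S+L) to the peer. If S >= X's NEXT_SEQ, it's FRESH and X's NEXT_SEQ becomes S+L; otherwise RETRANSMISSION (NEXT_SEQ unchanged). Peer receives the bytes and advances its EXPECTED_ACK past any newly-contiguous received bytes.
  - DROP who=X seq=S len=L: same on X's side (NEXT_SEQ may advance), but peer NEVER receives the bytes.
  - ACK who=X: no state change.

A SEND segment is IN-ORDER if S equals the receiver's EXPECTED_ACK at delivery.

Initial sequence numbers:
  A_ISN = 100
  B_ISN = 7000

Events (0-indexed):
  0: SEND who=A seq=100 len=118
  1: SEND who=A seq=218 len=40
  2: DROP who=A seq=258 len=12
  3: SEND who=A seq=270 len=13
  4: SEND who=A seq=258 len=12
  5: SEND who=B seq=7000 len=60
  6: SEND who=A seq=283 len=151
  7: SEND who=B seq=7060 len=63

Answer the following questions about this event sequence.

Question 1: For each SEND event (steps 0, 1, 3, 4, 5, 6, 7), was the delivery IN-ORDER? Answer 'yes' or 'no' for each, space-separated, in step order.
Answer: yes yes no yes yes yes yes

Derivation:
Step 0: SEND seq=100 -> in-order
Step 1: SEND seq=218 -> in-order
Step 3: SEND seq=270 -> out-of-order
Step 4: SEND seq=258 -> in-order
Step 5: SEND seq=7000 -> in-order
Step 6: SEND seq=283 -> in-order
Step 7: SEND seq=7060 -> in-order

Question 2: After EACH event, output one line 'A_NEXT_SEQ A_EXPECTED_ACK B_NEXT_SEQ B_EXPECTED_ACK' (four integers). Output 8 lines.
218 7000 7000 218
258 7000 7000 258
270 7000 7000 258
283 7000 7000 258
283 7000 7000 283
283 7060 7060 283
434 7060 7060 434
434 7123 7123 434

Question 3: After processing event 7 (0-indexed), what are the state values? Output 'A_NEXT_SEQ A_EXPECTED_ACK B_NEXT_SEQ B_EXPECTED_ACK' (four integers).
After event 0: A_seq=218 A_ack=7000 B_seq=7000 B_ack=218
After event 1: A_seq=258 A_ack=7000 B_seq=7000 B_ack=258
After event 2: A_seq=270 A_ack=7000 B_seq=7000 B_ack=258
After event 3: A_seq=283 A_ack=7000 B_seq=7000 B_ack=258
After event 4: A_seq=283 A_ack=7000 B_seq=7000 B_ack=283
After event 5: A_seq=283 A_ack=7060 B_seq=7060 B_ack=283
After event 6: A_seq=434 A_ack=7060 B_seq=7060 B_ack=434
After event 7: A_seq=434 A_ack=7123 B_seq=7123 B_ack=434

434 7123 7123 434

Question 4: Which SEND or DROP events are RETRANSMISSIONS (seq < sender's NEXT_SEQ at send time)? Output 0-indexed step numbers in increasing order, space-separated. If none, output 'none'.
Answer: 4

Derivation:
Step 0: SEND seq=100 -> fresh
Step 1: SEND seq=218 -> fresh
Step 2: DROP seq=258 -> fresh
Step 3: SEND seq=270 -> fresh
Step 4: SEND seq=258 -> retransmit
Step 5: SEND seq=7000 -> fresh
Step 6: SEND seq=283 -> fresh
Step 7: SEND seq=7060 -> fresh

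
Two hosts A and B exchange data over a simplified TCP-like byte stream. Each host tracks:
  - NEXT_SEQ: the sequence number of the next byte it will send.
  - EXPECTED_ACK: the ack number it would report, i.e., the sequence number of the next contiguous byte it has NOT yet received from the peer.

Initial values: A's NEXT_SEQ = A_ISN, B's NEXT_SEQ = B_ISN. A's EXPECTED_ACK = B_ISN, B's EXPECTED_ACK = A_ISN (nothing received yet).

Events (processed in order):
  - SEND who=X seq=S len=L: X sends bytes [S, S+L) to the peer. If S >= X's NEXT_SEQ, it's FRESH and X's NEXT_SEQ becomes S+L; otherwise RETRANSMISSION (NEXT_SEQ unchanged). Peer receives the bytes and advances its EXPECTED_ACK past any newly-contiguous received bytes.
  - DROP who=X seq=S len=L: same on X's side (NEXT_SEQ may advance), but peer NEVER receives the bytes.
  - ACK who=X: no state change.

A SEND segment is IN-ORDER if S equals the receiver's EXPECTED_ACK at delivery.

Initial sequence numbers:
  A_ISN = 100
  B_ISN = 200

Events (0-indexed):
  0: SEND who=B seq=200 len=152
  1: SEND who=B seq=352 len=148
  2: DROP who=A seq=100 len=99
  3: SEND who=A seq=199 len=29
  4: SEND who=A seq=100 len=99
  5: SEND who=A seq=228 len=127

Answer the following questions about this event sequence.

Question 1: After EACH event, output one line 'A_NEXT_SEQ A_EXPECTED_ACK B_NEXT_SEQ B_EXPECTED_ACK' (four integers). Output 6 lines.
100 352 352 100
100 500 500 100
199 500 500 100
228 500 500 100
228 500 500 228
355 500 500 355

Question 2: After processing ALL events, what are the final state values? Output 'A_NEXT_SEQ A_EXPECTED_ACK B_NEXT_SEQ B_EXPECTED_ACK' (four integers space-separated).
After event 0: A_seq=100 A_ack=352 B_seq=352 B_ack=100
After event 1: A_seq=100 A_ack=500 B_seq=500 B_ack=100
After event 2: A_seq=199 A_ack=500 B_seq=500 B_ack=100
After event 3: A_seq=228 A_ack=500 B_seq=500 B_ack=100
After event 4: A_seq=228 A_ack=500 B_seq=500 B_ack=228
After event 5: A_seq=355 A_ack=500 B_seq=500 B_ack=355

Answer: 355 500 500 355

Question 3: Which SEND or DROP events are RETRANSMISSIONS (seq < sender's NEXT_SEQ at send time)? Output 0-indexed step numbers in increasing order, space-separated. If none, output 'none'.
Step 0: SEND seq=200 -> fresh
Step 1: SEND seq=352 -> fresh
Step 2: DROP seq=100 -> fresh
Step 3: SEND seq=199 -> fresh
Step 4: SEND seq=100 -> retransmit
Step 5: SEND seq=228 -> fresh

Answer: 4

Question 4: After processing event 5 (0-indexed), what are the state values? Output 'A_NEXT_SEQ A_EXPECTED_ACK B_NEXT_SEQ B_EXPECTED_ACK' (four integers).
After event 0: A_seq=100 A_ack=352 B_seq=352 B_ack=100
After event 1: A_seq=100 A_ack=500 B_seq=500 B_ack=100
After event 2: A_seq=199 A_ack=500 B_seq=500 B_ack=100
After event 3: A_seq=228 A_ack=500 B_seq=500 B_ack=100
After event 4: A_seq=228 A_ack=500 B_seq=500 B_ack=228
After event 5: A_seq=355 A_ack=500 B_seq=500 B_ack=355

355 500 500 355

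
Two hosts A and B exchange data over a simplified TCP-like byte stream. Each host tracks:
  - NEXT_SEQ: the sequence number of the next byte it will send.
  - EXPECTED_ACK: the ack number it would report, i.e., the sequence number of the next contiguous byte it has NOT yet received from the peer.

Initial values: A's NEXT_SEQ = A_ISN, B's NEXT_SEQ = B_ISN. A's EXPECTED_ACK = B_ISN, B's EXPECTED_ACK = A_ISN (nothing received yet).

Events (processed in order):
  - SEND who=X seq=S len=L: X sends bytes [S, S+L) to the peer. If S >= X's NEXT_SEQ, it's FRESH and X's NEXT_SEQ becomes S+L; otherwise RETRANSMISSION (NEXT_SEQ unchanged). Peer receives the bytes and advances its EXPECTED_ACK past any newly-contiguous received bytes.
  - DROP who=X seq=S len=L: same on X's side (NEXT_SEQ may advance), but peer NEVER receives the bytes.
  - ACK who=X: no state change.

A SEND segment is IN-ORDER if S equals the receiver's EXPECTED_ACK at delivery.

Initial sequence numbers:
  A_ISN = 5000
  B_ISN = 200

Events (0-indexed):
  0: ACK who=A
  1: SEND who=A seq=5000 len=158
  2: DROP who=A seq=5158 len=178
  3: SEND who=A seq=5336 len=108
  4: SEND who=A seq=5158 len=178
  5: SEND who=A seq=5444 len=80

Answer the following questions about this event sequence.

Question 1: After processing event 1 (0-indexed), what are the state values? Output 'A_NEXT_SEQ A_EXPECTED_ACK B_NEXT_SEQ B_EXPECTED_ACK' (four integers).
After event 0: A_seq=5000 A_ack=200 B_seq=200 B_ack=5000
After event 1: A_seq=5158 A_ack=200 B_seq=200 B_ack=5158

5158 200 200 5158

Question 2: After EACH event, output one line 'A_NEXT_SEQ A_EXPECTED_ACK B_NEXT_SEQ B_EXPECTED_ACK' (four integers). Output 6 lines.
5000 200 200 5000
5158 200 200 5158
5336 200 200 5158
5444 200 200 5158
5444 200 200 5444
5524 200 200 5524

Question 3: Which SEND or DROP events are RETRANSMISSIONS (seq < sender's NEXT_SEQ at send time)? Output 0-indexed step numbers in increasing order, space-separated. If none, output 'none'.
Step 1: SEND seq=5000 -> fresh
Step 2: DROP seq=5158 -> fresh
Step 3: SEND seq=5336 -> fresh
Step 4: SEND seq=5158 -> retransmit
Step 5: SEND seq=5444 -> fresh

Answer: 4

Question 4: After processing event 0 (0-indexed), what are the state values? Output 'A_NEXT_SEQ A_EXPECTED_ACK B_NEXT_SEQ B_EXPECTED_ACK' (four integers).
After event 0: A_seq=5000 A_ack=200 B_seq=200 B_ack=5000

5000 200 200 5000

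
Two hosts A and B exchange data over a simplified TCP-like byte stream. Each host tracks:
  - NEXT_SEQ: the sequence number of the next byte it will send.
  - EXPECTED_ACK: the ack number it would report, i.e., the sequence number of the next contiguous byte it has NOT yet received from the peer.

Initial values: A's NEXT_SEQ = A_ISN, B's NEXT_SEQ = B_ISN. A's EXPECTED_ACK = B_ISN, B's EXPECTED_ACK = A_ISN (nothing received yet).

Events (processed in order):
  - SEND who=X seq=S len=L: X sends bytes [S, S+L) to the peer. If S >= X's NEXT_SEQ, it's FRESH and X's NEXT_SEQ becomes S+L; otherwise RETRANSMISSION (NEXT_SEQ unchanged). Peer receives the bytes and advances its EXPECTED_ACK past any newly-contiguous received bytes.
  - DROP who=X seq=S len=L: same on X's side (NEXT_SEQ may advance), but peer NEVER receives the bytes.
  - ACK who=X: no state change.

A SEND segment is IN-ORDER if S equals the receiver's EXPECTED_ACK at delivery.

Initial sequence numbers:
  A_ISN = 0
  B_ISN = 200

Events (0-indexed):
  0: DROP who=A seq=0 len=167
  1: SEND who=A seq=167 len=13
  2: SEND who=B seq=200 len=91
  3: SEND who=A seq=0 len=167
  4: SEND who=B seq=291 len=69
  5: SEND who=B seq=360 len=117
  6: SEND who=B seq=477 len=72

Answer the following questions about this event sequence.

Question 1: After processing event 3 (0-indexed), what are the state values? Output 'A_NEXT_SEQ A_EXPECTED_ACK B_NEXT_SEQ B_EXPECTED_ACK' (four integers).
After event 0: A_seq=167 A_ack=200 B_seq=200 B_ack=0
After event 1: A_seq=180 A_ack=200 B_seq=200 B_ack=0
After event 2: A_seq=180 A_ack=291 B_seq=291 B_ack=0
After event 3: A_seq=180 A_ack=291 B_seq=291 B_ack=180

180 291 291 180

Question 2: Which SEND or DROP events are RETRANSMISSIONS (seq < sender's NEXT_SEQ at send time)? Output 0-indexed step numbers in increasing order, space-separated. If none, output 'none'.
Step 0: DROP seq=0 -> fresh
Step 1: SEND seq=167 -> fresh
Step 2: SEND seq=200 -> fresh
Step 3: SEND seq=0 -> retransmit
Step 4: SEND seq=291 -> fresh
Step 5: SEND seq=360 -> fresh
Step 6: SEND seq=477 -> fresh

Answer: 3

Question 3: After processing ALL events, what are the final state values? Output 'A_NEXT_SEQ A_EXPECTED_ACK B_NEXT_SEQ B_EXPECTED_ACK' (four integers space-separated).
After event 0: A_seq=167 A_ack=200 B_seq=200 B_ack=0
After event 1: A_seq=180 A_ack=200 B_seq=200 B_ack=0
After event 2: A_seq=180 A_ack=291 B_seq=291 B_ack=0
After event 3: A_seq=180 A_ack=291 B_seq=291 B_ack=180
After event 4: A_seq=180 A_ack=360 B_seq=360 B_ack=180
After event 5: A_seq=180 A_ack=477 B_seq=477 B_ack=180
After event 6: A_seq=180 A_ack=549 B_seq=549 B_ack=180

Answer: 180 549 549 180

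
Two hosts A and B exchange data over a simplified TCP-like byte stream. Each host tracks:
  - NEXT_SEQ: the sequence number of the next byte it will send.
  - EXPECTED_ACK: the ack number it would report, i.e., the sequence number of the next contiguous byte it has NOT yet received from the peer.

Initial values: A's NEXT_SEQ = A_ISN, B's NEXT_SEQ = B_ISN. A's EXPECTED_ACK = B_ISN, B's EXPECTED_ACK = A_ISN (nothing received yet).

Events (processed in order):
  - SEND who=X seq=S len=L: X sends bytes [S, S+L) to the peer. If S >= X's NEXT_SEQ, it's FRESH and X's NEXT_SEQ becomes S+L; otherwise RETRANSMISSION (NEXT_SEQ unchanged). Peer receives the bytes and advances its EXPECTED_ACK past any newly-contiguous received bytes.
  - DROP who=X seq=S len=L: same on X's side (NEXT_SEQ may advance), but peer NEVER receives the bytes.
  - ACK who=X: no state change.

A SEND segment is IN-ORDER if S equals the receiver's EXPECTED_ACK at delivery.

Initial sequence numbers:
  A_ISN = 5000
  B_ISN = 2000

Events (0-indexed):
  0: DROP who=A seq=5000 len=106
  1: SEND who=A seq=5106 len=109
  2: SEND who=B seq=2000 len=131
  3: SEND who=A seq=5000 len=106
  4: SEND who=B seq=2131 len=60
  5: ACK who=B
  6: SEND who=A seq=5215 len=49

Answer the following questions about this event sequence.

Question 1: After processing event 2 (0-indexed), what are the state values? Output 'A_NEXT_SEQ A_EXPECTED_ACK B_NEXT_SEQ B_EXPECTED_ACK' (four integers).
After event 0: A_seq=5106 A_ack=2000 B_seq=2000 B_ack=5000
After event 1: A_seq=5215 A_ack=2000 B_seq=2000 B_ack=5000
After event 2: A_seq=5215 A_ack=2131 B_seq=2131 B_ack=5000

5215 2131 2131 5000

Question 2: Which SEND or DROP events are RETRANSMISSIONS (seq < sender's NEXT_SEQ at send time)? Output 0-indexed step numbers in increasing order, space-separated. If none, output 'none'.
Answer: 3

Derivation:
Step 0: DROP seq=5000 -> fresh
Step 1: SEND seq=5106 -> fresh
Step 2: SEND seq=2000 -> fresh
Step 3: SEND seq=5000 -> retransmit
Step 4: SEND seq=2131 -> fresh
Step 6: SEND seq=5215 -> fresh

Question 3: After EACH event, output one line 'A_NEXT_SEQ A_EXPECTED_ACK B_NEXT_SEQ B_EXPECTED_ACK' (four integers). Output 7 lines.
5106 2000 2000 5000
5215 2000 2000 5000
5215 2131 2131 5000
5215 2131 2131 5215
5215 2191 2191 5215
5215 2191 2191 5215
5264 2191 2191 5264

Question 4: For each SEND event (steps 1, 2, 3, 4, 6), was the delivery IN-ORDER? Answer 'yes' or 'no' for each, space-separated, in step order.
Answer: no yes yes yes yes

Derivation:
Step 1: SEND seq=5106 -> out-of-order
Step 2: SEND seq=2000 -> in-order
Step 3: SEND seq=5000 -> in-order
Step 4: SEND seq=2131 -> in-order
Step 6: SEND seq=5215 -> in-order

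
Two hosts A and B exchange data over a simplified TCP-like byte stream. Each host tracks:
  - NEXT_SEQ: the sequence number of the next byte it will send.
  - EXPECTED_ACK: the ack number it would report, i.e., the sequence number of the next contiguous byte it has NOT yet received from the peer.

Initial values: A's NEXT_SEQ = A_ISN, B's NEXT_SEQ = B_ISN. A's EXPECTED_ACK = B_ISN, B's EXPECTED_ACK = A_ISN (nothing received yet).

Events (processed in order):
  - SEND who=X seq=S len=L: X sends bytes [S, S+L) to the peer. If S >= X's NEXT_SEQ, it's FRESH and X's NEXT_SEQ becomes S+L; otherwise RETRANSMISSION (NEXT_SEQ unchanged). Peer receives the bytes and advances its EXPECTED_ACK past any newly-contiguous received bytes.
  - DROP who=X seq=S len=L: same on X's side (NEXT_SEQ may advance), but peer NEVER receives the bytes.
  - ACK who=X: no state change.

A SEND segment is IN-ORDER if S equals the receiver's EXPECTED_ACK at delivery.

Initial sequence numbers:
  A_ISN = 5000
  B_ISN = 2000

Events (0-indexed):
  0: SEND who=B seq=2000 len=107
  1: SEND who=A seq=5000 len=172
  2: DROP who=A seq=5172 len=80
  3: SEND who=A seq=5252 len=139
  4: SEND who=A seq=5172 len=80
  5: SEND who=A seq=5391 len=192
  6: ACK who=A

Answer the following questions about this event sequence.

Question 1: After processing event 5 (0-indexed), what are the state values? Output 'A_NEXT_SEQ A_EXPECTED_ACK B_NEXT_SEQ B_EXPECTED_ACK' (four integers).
After event 0: A_seq=5000 A_ack=2107 B_seq=2107 B_ack=5000
After event 1: A_seq=5172 A_ack=2107 B_seq=2107 B_ack=5172
After event 2: A_seq=5252 A_ack=2107 B_seq=2107 B_ack=5172
After event 3: A_seq=5391 A_ack=2107 B_seq=2107 B_ack=5172
After event 4: A_seq=5391 A_ack=2107 B_seq=2107 B_ack=5391
After event 5: A_seq=5583 A_ack=2107 B_seq=2107 B_ack=5583

5583 2107 2107 5583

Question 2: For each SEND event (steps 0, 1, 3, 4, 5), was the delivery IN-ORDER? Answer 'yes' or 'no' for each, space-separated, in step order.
Step 0: SEND seq=2000 -> in-order
Step 1: SEND seq=5000 -> in-order
Step 3: SEND seq=5252 -> out-of-order
Step 4: SEND seq=5172 -> in-order
Step 5: SEND seq=5391 -> in-order

Answer: yes yes no yes yes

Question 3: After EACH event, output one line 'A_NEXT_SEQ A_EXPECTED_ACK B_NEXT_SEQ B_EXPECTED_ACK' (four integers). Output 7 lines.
5000 2107 2107 5000
5172 2107 2107 5172
5252 2107 2107 5172
5391 2107 2107 5172
5391 2107 2107 5391
5583 2107 2107 5583
5583 2107 2107 5583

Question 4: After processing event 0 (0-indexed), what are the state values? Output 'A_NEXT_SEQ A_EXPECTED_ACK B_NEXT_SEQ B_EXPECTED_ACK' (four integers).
After event 0: A_seq=5000 A_ack=2107 B_seq=2107 B_ack=5000

5000 2107 2107 5000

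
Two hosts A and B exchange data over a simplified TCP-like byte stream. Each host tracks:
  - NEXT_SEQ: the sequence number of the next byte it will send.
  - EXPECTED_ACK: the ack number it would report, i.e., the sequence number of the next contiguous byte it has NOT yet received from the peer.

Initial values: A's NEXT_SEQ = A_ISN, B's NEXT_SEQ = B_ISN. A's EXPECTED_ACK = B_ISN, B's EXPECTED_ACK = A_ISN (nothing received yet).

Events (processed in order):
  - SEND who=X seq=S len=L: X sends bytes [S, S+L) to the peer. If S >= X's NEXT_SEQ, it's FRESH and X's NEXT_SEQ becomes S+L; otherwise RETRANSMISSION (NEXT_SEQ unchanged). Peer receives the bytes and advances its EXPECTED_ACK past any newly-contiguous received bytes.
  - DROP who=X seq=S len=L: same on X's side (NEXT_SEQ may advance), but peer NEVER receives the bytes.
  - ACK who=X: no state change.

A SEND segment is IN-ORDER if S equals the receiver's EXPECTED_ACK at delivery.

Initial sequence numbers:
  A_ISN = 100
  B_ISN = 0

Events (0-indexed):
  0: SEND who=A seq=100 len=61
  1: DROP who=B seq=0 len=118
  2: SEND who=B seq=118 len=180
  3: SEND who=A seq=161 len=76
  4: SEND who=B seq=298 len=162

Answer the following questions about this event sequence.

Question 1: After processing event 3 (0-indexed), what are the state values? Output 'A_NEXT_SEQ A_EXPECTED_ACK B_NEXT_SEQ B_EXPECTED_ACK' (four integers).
After event 0: A_seq=161 A_ack=0 B_seq=0 B_ack=161
After event 1: A_seq=161 A_ack=0 B_seq=118 B_ack=161
After event 2: A_seq=161 A_ack=0 B_seq=298 B_ack=161
After event 3: A_seq=237 A_ack=0 B_seq=298 B_ack=237

237 0 298 237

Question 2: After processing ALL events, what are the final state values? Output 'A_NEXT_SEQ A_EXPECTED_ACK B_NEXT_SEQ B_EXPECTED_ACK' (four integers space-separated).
After event 0: A_seq=161 A_ack=0 B_seq=0 B_ack=161
After event 1: A_seq=161 A_ack=0 B_seq=118 B_ack=161
After event 2: A_seq=161 A_ack=0 B_seq=298 B_ack=161
After event 3: A_seq=237 A_ack=0 B_seq=298 B_ack=237
After event 4: A_seq=237 A_ack=0 B_seq=460 B_ack=237

Answer: 237 0 460 237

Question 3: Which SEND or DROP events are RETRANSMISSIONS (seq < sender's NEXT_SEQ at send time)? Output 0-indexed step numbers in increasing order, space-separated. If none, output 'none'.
Answer: none

Derivation:
Step 0: SEND seq=100 -> fresh
Step 1: DROP seq=0 -> fresh
Step 2: SEND seq=118 -> fresh
Step 3: SEND seq=161 -> fresh
Step 4: SEND seq=298 -> fresh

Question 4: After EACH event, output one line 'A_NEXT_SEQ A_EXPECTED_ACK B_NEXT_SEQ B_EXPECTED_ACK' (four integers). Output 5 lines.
161 0 0 161
161 0 118 161
161 0 298 161
237 0 298 237
237 0 460 237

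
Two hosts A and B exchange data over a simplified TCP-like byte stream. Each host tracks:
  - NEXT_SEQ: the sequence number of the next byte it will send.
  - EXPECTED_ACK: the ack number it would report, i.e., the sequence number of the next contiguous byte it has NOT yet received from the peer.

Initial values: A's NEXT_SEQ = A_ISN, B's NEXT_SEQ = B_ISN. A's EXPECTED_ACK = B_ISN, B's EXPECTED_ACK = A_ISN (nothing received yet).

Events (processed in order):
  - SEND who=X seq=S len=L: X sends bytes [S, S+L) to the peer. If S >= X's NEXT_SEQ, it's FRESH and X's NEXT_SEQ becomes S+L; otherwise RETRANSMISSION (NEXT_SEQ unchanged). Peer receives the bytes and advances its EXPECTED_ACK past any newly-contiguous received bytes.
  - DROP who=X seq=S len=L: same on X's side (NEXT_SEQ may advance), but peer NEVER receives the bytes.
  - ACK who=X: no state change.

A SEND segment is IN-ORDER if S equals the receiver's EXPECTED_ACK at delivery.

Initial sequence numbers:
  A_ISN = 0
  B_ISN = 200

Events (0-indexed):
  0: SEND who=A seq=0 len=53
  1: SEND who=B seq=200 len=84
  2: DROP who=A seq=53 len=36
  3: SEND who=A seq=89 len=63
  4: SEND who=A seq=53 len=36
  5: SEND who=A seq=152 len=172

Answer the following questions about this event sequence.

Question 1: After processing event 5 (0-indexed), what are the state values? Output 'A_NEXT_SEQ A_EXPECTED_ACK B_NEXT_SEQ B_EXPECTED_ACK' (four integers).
After event 0: A_seq=53 A_ack=200 B_seq=200 B_ack=53
After event 1: A_seq=53 A_ack=284 B_seq=284 B_ack=53
After event 2: A_seq=89 A_ack=284 B_seq=284 B_ack=53
After event 3: A_seq=152 A_ack=284 B_seq=284 B_ack=53
After event 4: A_seq=152 A_ack=284 B_seq=284 B_ack=152
After event 5: A_seq=324 A_ack=284 B_seq=284 B_ack=324

324 284 284 324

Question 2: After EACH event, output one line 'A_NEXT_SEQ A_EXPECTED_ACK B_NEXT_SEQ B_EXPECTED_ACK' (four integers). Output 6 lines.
53 200 200 53
53 284 284 53
89 284 284 53
152 284 284 53
152 284 284 152
324 284 284 324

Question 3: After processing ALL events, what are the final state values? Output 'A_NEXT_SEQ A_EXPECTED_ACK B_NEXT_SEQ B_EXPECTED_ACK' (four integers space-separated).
After event 0: A_seq=53 A_ack=200 B_seq=200 B_ack=53
After event 1: A_seq=53 A_ack=284 B_seq=284 B_ack=53
After event 2: A_seq=89 A_ack=284 B_seq=284 B_ack=53
After event 3: A_seq=152 A_ack=284 B_seq=284 B_ack=53
After event 4: A_seq=152 A_ack=284 B_seq=284 B_ack=152
After event 5: A_seq=324 A_ack=284 B_seq=284 B_ack=324

Answer: 324 284 284 324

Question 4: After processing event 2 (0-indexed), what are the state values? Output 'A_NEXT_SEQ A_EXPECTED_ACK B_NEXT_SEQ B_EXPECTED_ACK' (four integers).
After event 0: A_seq=53 A_ack=200 B_seq=200 B_ack=53
After event 1: A_seq=53 A_ack=284 B_seq=284 B_ack=53
After event 2: A_seq=89 A_ack=284 B_seq=284 B_ack=53

89 284 284 53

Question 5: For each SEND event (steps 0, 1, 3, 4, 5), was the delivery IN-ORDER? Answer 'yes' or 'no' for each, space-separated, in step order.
Answer: yes yes no yes yes

Derivation:
Step 0: SEND seq=0 -> in-order
Step 1: SEND seq=200 -> in-order
Step 3: SEND seq=89 -> out-of-order
Step 4: SEND seq=53 -> in-order
Step 5: SEND seq=152 -> in-order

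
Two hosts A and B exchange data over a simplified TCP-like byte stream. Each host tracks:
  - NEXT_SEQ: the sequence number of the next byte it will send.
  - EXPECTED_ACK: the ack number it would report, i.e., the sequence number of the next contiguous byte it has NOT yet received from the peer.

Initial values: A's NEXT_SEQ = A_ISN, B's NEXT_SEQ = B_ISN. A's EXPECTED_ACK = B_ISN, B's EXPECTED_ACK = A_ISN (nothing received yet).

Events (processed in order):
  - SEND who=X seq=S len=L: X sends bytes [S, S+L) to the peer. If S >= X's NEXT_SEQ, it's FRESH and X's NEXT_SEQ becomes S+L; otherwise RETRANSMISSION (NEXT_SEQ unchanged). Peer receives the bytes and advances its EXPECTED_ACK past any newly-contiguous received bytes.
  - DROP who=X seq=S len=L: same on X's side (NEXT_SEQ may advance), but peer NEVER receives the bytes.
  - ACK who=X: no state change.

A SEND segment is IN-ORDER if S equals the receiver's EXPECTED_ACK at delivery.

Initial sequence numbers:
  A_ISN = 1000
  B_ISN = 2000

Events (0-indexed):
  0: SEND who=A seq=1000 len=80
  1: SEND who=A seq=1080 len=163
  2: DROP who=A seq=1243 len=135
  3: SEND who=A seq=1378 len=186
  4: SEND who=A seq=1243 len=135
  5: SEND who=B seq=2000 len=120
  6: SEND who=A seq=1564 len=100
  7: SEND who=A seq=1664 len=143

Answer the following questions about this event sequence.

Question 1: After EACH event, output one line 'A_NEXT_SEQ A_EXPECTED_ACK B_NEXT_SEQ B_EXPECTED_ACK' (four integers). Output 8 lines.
1080 2000 2000 1080
1243 2000 2000 1243
1378 2000 2000 1243
1564 2000 2000 1243
1564 2000 2000 1564
1564 2120 2120 1564
1664 2120 2120 1664
1807 2120 2120 1807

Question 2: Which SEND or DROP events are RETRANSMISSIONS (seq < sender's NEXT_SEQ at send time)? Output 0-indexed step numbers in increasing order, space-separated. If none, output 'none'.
Answer: 4

Derivation:
Step 0: SEND seq=1000 -> fresh
Step 1: SEND seq=1080 -> fresh
Step 2: DROP seq=1243 -> fresh
Step 3: SEND seq=1378 -> fresh
Step 4: SEND seq=1243 -> retransmit
Step 5: SEND seq=2000 -> fresh
Step 6: SEND seq=1564 -> fresh
Step 7: SEND seq=1664 -> fresh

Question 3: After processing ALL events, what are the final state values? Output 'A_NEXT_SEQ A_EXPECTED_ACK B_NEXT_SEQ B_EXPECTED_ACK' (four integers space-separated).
After event 0: A_seq=1080 A_ack=2000 B_seq=2000 B_ack=1080
After event 1: A_seq=1243 A_ack=2000 B_seq=2000 B_ack=1243
After event 2: A_seq=1378 A_ack=2000 B_seq=2000 B_ack=1243
After event 3: A_seq=1564 A_ack=2000 B_seq=2000 B_ack=1243
After event 4: A_seq=1564 A_ack=2000 B_seq=2000 B_ack=1564
After event 5: A_seq=1564 A_ack=2120 B_seq=2120 B_ack=1564
After event 6: A_seq=1664 A_ack=2120 B_seq=2120 B_ack=1664
After event 7: A_seq=1807 A_ack=2120 B_seq=2120 B_ack=1807

Answer: 1807 2120 2120 1807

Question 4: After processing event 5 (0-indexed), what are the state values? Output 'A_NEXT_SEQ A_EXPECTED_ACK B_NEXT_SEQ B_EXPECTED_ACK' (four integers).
After event 0: A_seq=1080 A_ack=2000 B_seq=2000 B_ack=1080
After event 1: A_seq=1243 A_ack=2000 B_seq=2000 B_ack=1243
After event 2: A_seq=1378 A_ack=2000 B_seq=2000 B_ack=1243
After event 3: A_seq=1564 A_ack=2000 B_seq=2000 B_ack=1243
After event 4: A_seq=1564 A_ack=2000 B_seq=2000 B_ack=1564
After event 5: A_seq=1564 A_ack=2120 B_seq=2120 B_ack=1564

1564 2120 2120 1564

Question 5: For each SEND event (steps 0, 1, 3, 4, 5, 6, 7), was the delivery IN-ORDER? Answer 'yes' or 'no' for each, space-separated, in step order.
Step 0: SEND seq=1000 -> in-order
Step 1: SEND seq=1080 -> in-order
Step 3: SEND seq=1378 -> out-of-order
Step 4: SEND seq=1243 -> in-order
Step 5: SEND seq=2000 -> in-order
Step 6: SEND seq=1564 -> in-order
Step 7: SEND seq=1664 -> in-order

Answer: yes yes no yes yes yes yes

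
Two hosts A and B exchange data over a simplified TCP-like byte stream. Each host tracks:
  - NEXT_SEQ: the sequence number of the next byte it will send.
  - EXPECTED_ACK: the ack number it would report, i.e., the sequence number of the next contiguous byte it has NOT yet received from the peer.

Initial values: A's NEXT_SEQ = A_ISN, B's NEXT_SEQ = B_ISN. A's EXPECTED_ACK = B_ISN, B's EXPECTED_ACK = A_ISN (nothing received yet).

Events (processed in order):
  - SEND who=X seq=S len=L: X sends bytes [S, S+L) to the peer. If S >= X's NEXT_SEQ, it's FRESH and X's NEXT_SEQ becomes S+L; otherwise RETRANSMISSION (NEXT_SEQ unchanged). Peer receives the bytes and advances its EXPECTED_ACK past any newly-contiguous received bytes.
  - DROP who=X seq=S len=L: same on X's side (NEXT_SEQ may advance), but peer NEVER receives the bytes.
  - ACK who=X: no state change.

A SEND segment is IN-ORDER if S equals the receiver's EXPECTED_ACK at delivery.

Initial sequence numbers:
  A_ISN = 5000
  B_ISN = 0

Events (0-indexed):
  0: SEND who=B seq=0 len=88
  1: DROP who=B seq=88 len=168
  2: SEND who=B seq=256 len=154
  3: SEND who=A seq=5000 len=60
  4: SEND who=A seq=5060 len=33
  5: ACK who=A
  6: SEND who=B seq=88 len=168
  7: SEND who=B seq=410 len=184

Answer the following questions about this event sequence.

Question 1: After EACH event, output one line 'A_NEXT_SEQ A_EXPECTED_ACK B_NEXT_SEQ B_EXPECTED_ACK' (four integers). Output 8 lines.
5000 88 88 5000
5000 88 256 5000
5000 88 410 5000
5060 88 410 5060
5093 88 410 5093
5093 88 410 5093
5093 410 410 5093
5093 594 594 5093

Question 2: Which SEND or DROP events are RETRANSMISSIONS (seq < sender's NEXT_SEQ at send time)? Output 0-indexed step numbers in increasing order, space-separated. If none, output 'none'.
Answer: 6

Derivation:
Step 0: SEND seq=0 -> fresh
Step 1: DROP seq=88 -> fresh
Step 2: SEND seq=256 -> fresh
Step 3: SEND seq=5000 -> fresh
Step 4: SEND seq=5060 -> fresh
Step 6: SEND seq=88 -> retransmit
Step 7: SEND seq=410 -> fresh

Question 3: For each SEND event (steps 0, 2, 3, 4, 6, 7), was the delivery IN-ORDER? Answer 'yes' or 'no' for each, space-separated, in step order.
Answer: yes no yes yes yes yes

Derivation:
Step 0: SEND seq=0 -> in-order
Step 2: SEND seq=256 -> out-of-order
Step 3: SEND seq=5000 -> in-order
Step 4: SEND seq=5060 -> in-order
Step 6: SEND seq=88 -> in-order
Step 7: SEND seq=410 -> in-order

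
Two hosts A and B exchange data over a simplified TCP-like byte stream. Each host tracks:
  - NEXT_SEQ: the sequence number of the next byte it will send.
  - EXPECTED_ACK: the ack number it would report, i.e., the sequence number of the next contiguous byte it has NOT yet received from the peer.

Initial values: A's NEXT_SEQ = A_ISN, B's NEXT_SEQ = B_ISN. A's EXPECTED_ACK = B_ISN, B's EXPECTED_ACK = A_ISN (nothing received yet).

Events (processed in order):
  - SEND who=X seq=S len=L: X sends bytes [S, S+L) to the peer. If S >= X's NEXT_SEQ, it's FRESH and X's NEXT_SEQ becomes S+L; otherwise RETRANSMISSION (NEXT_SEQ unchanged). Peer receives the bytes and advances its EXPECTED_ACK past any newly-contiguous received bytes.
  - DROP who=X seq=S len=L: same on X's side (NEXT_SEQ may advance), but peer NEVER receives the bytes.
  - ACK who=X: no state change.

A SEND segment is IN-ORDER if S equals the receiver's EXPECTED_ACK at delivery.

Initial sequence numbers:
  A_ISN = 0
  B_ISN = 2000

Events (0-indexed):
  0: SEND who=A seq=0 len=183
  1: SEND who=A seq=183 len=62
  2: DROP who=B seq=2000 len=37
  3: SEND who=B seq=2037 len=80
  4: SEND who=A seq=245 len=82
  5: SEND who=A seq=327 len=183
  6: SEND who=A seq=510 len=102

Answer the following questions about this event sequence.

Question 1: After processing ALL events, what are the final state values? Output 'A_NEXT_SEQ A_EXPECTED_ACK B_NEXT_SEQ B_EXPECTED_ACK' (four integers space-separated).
After event 0: A_seq=183 A_ack=2000 B_seq=2000 B_ack=183
After event 1: A_seq=245 A_ack=2000 B_seq=2000 B_ack=245
After event 2: A_seq=245 A_ack=2000 B_seq=2037 B_ack=245
After event 3: A_seq=245 A_ack=2000 B_seq=2117 B_ack=245
After event 4: A_seq=327 A_ack=2000 B_seq=2117 B_ack=327
After event 5: A_seq=510 A_ack=2000 B_seq=2117 B_ack=510
After event 6: A_seq=612 A_ack=2000 B_seq=2117 B_ack=612

Answer: 612 2000 2117 612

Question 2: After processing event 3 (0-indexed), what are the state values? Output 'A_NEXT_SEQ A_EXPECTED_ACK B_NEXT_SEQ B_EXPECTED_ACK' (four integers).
After event 0: A_seq=183 A_ack=2000 B_seq=2000 B_ack=183
After event 1: A_seq=245 A_ack=2000 B_seq=2000 B_ack=245
After event 2: A_seq=245 A_ack=2000 B_seq=2037 B_ack=245
After event 3: A_seq=245 A_ack=2000 B_seq=2117 B_ack=245

245 2000 2117 245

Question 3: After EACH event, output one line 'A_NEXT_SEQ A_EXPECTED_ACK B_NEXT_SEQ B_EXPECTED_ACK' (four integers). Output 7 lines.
183 2000 2000 183
245 2000 2000 245
245 2000 2037 245
245 2000 2117 245
327 2000 2117 327
510 2000 2117 510
612 2000 2117 612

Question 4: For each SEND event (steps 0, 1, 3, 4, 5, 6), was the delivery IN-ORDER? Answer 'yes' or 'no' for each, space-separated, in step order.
Step 0: SEND seq=0 -> in-order
Step 1: SEND seq=183 -> in-order
Step 3: SEND seq=2037 -> out-of-order
Step 4: SEND seq=245 -> in-order
Step 5: SEND seq=327 -> in-order
Step 6: SEND seq=510 -> in-order

Answer: yes yes no yes yes yes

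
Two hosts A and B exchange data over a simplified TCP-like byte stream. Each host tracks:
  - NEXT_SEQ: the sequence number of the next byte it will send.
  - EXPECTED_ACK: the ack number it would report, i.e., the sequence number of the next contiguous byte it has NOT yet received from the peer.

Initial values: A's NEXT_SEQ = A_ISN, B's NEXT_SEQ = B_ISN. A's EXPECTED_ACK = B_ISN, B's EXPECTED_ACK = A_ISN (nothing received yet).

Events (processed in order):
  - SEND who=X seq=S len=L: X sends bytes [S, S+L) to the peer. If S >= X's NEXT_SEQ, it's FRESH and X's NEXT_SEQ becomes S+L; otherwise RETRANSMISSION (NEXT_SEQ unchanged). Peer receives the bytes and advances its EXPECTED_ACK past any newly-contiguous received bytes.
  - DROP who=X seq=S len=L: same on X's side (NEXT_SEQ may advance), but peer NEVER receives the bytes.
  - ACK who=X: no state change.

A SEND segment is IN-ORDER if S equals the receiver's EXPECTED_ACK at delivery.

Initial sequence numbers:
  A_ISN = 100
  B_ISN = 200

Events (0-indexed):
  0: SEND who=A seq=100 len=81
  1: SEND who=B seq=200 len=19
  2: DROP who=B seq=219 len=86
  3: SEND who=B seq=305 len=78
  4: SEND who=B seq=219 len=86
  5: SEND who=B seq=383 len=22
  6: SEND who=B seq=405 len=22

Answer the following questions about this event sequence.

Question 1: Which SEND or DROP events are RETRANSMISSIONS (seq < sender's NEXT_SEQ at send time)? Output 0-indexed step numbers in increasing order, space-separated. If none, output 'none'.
Step 0: SEND seq=100 -> fresh
Step 1: SEND seq=200 -> fresh
Step 2: DROP seq=219 -> fresh
Step 3: SEND seq=305 -> fresh
Step 4: SEND seq=219 -> retransmit
Step 5: SEND seq=383 -> fresh
Step 6: SEND seq=405 -> fresh

Answer: 4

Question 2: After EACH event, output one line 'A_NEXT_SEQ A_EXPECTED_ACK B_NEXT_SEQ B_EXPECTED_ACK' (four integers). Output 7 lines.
181 200 200 181
181 219 219 181
181 219 305 181
181 219 383 181
181 383 383 181
181 405 405 181
181 427 427 181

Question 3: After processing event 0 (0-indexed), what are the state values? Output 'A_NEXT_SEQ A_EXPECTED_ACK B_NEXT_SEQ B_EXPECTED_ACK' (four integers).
After event 0: A_seq=181 A_ack=200 B_seq=200 B_ack=181

181 200 200 181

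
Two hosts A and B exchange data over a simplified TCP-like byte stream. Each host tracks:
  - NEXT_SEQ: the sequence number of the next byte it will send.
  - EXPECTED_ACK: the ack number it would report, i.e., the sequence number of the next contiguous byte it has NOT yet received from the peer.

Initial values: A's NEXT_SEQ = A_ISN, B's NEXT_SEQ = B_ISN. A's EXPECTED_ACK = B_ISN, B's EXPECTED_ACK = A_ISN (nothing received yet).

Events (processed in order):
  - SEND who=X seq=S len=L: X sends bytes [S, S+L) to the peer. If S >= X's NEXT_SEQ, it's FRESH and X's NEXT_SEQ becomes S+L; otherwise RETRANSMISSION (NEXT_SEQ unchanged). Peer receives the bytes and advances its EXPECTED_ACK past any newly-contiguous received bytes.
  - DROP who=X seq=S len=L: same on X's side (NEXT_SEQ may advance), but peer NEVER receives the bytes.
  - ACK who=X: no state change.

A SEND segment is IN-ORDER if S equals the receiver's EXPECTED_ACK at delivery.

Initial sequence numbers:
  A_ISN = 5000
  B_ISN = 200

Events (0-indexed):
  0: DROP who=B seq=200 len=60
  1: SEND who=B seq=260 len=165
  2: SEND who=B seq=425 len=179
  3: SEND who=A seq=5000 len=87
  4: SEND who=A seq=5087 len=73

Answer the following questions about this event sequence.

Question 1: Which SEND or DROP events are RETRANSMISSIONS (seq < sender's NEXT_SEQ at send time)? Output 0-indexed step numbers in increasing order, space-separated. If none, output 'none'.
Answer: none

Derivation:
Step 0: DROP seq=200 -> fresh
Step 1: SEND seq=260 -> fresh
Step 2: SEND seq=425 -> fresh
Step 3: SEND seq=5000 -> fresh
Step 4: SEND seq=5087 -> fresh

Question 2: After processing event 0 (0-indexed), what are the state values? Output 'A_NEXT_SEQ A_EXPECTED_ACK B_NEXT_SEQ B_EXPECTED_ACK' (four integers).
After event 0: A_seq=5000 A_ack=200 B_seq=260 B_ack=5000

5000 200 260 5000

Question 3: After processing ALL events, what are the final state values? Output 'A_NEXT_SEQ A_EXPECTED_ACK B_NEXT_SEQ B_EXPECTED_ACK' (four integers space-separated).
After event 0: A_seq=5000 A_ack=200 B_seq=260 B_ack=5000
After event 1: A_seq=5000 A_ack=200 B_seq=425 B_ack=5000
After event 2: A_seq=5000 A_ack=200 B_seq=604 B_ack=5000
After event 3: A_seq=5087 A_ack=200 B_seq=604 B_ack=5087
After event 4: A_seq=5160 A_ack=200 B_seq=604 B_ack=5160

Answer: 5160 200 604 5160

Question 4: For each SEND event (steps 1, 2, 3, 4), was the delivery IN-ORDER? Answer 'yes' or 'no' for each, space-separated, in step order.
Answer: no no yes yes

Derivation:
Step 1: SEND seq=260 -> out-of-order
Step 2: SEND seq=425 -> out-of-order
Step 3: SEND seq=5000 -> in-order
Step 4: SEND seq=5087 -> in-order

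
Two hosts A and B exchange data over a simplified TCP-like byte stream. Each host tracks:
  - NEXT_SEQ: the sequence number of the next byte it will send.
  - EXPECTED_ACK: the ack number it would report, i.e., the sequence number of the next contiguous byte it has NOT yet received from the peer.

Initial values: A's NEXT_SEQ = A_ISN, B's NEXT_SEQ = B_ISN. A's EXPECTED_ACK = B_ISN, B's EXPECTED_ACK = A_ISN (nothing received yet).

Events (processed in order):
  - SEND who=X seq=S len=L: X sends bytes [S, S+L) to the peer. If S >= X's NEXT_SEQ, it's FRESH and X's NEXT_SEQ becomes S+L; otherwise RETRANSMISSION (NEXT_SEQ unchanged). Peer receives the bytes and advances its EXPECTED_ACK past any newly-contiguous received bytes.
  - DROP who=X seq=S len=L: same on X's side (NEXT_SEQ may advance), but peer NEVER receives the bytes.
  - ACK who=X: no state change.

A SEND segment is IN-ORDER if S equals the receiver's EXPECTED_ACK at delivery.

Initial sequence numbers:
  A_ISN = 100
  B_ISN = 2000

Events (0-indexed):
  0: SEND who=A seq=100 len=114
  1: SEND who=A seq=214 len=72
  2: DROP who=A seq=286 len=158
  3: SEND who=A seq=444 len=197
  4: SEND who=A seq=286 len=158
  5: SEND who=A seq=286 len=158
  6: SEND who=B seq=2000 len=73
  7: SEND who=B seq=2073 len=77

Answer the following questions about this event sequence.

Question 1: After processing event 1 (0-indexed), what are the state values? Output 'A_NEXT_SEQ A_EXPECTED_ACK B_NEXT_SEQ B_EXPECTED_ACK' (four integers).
After event 0: A_seq=214 A_ack=2000 B_seq=2000 B_ack=214
After event 1: A_seq=286 A_ack=2000 B_seq=2000 B_ack=286

286 2000 2000 286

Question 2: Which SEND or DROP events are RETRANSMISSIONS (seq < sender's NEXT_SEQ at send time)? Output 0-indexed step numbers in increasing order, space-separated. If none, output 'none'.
Step 0: SEND seq=100 -> fresh
Step 1: SEND seq=214 -> fresh
Step 2: DROP seq=286 -> fresh
Step 3: SEND seq=444 -> fresh
Step 4: SEND seq=286 -> retransmit
Step 5: SEND seq=286 -> retransmit
Step 6: SEND seq=2000 -> fresh
Step 7: SEND seq=2073 -> fresh

Answer: 4 5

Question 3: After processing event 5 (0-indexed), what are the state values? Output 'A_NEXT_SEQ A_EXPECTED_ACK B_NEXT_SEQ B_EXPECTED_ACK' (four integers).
After event 0: A_seq=214 A_ack=2000 B_seq=2000 B_ack=214
After event 1: A_seq=286 A_ack=2000 B_seq=2000 B_ack=286
After event 2: A_seq=444 A_ack=2000 B_seq=2000 B_ack=286
After event 3: A_seq=641 A_ack=2000 B_seq=2000 B_ack=286
After event 4: A_seq=641 A_ack=2000 B_seq=2000 B_ack=641
After event 5: A_seq=641 A_ack=2000 B_seq=2000 B_ack=641

641 2000 2000 641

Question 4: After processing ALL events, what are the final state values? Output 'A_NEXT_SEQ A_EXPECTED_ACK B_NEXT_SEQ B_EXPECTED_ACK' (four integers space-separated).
Answer: 641 2150 2150 641

Derivation:
After event 0: A_seq=214 A_ack=2000 B_seq=2000 B_ack=214
After event 1: A_seq=286 A_ack=2000 B_seq=2000 B_ack=286
After event 2: A_seq=444 A_ack=2000 B_seq=2000 B_ack=286
After event 3: A_seq=641 A_ack=2000 B_seq=2000 B_ack=286
After event 4: A_seq=641 A_ack=2000 B_seq=2000 B_ack=641
After event 5: A_seq=641 A_ack=2000 B_seq=2000 B_ack=641
After event 6: A_seq=641 A_ack=2073 B_seq=2073 B_ack=641
After event 7: A_seq=641 A_ack=2150 B_seq=2150 B_ack=641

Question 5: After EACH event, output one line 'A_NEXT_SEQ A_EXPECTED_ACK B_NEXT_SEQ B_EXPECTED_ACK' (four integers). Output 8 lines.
214 2000 2000 214
286 2000 2000 286
444 2000 2000 286
641 2000 2000 286
641 2000 2000 641
641 2000 2000 641
641 2073 2073 641
641 2150 2150 641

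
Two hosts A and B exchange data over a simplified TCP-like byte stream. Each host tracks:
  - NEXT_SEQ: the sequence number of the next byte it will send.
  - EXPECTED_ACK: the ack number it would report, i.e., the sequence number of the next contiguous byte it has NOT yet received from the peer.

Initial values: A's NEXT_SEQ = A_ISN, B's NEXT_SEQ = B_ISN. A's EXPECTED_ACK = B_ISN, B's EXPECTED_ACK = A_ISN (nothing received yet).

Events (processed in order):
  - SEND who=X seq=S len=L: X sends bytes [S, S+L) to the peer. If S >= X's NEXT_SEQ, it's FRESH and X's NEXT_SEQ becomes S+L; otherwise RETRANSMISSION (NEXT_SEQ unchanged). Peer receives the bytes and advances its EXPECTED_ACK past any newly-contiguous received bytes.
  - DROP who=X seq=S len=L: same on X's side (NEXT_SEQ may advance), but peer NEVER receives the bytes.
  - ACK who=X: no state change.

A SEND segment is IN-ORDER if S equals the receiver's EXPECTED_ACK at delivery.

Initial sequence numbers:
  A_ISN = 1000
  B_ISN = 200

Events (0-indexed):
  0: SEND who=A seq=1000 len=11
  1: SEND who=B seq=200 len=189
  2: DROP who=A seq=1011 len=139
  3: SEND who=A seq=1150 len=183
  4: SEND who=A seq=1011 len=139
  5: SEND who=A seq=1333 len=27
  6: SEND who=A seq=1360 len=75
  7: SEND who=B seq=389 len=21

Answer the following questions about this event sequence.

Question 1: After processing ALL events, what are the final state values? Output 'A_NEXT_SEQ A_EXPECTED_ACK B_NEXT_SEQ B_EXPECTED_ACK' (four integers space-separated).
Answer: 1435 410 410 1435

Derivation:
After event 0: A_seq=1011 A_ack=200 B_seq=200 B_ack=1011
After event 1: A_seq=1011 A_ack=389 B_seq=389 B_ack=1011
After event 2: A_seq=1150 A_ack=389 B_seq=389 B_ack=1011
After event 3: A_seq=1333 A_ack=389 B_seq=389 B_ack=1011
After event 4: A_seq=1333 A_ack=389 B_seq=389 B_ack=1333
After event 5: A_seq=1360 A_ack=389 B_seq=389 B_ack=1360
After event 6: A_seq=1435 A_ack=389 B_seq=389 B_ack=1435
After event 7: A_seq=1435 A_ack=410 B_seq=410 B_ack=1435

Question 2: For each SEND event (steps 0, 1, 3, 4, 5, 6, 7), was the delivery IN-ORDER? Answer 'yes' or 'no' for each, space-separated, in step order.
Answer: yes yes no yes yes yes yes

Derivation:
Step 0: SEND seq=1000 -> in-order
Step 1: SEND seq=200 -> in-order
Step 3: SEND seq=1150 -> out-of-order
Step 4: SEND seq=1011 -> in-order
Step 5: SEND seq=1333 -> in-order
Step 6: SEND seq=1360 -> in-order
Step 7: SEND seq=389 -> in-order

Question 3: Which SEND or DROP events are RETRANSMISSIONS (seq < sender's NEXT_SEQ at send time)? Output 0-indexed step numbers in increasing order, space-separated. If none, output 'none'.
Step 0: SEND seq=1000 -> fresh
Step 1: SEND seq=200 -> fresh
Step 2: DROP seq=1011 -> fresh
Step 3: SEND seq=1150 -> fresh
Step 4: SEND seq=1011 -> retransmit
Step 5: SEND seq=1333 -> fresh
Step 6: SEND seq=1360 -> fresh
Step 7: SEND seq=389 -> fresh

Answer: 4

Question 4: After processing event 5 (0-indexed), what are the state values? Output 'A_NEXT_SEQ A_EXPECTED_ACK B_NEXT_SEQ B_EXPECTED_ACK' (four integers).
After event 0: A_seq=1011 A_ack=200 B_seq=200 B_ack=1011
After event 1: A_seq=1011 A_ack=389 B_seq=389 B_ack=1011
After event 2: A_seq=1150 A_ack=389 B_seq=389 B_ack=1011
After event 3: A_seq=1333 A_ack=389 B_seq=389 B_ack=1011
After event 4: A_seq=1333 A_ack=389 B_seq=389 B_ack=1333
After event 5: A_seq=1360 A_ack=389 B_seq=389 B_ack=1360

1360 389 389 1360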